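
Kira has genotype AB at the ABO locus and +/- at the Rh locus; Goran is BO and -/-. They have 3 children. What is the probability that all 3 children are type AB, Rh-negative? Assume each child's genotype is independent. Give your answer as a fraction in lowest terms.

ABO cross AB × BO → 1/4 A, 1/2 B, 1/4 AB.
Rh cross +/- × -/- → 1/2 Rh+, 1/2 Rh-; so P(type AB, Rh-negative) = 1/4 × 1/2 = 1/8 per child.
All 3 independent: (1/8)^3 = 1/512.

1/512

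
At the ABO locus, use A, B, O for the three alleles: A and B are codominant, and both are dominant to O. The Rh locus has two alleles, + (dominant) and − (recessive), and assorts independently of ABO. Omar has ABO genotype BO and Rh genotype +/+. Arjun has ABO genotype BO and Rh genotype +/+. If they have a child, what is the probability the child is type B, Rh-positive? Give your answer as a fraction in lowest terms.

3/4

ABO cross BO × BO → offspring phenotypes: 1/4 O, 3/4 B.
Rh cross +/+ × +/+ → 1 Rh+.
Independent loci: P(type B, Rh-positive) = 3/4 × 1 = 3/4.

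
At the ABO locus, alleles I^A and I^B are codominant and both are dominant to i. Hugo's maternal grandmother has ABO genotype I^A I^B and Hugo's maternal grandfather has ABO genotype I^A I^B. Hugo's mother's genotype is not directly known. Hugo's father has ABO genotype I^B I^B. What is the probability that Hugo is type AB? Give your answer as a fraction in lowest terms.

1/2

Hugo's mother's ABO genotype from I^A I^B × I^A I^B: 1/4 I^A I^A, 1/2 I^A I^B, 1/4 I^B I^B.
Crossing each possibility with the father I^B I^B and summing P(type AB): 1/4·1 + 1/2·1/2 + 1/4·0 = 1/2.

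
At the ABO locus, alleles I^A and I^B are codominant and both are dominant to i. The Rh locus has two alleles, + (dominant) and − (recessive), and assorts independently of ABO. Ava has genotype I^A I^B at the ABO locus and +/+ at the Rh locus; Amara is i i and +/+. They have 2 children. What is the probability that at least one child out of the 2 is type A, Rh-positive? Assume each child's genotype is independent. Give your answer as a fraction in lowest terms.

3/4

ABO cross I^A I^B × i i → 1/2 A, 1/2 B.
Rh cross +/+ × +/+ → 1 Rh+; so P(type A, Rh-positive) = 1/2 × 1 = 1/2 per child.
P(none) = (1/2)^2 = 1/4; P(at least one) = 1 − 1/4 = 3/4.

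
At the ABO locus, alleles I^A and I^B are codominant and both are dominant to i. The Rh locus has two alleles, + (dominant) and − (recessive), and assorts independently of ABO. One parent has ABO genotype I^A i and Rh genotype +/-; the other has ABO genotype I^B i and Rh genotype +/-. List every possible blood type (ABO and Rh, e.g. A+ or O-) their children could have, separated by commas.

Gametes from I^A i × I^B i give offspring ABO genotypes I^A I^B, I^A i, I^B i, i i, i.e. phenotypes O, A, B, AB.
Rh cross +/- × +/- → phenotypes Rh+, Rh-.
Combining independently: O+, O-, A+, A-, B+, B-, AB+, AB-.

O+, O-, A+, A-, B+, B-, AB+, AB-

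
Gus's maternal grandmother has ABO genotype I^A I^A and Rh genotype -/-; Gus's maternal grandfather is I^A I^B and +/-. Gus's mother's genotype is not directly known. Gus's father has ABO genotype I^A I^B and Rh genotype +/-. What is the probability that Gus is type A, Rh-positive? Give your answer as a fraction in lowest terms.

Gus's mother's ABO genotype from I^A I^A × I^A I^B: 1/2 I^A I^A, 1/2 I^A I^B.
Crossing each possibility with the father I^A I^B and summing P(type A): 1/2·1/2 + 1/2·1/4 = 3/8.
Similarly for Rh via the mother's Rh distribution: P(Rh+) = 5/8.
Independent loci: 3/8 × 5/8 = 15/64.

15/64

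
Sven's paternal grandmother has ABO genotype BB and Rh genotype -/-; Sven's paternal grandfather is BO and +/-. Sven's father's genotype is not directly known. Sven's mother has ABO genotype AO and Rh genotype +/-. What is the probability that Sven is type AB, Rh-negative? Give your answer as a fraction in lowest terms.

9/64

Sven's father's ABO genotype from BB × BO: 1/2 BB, 1/2 BO.
Crossing each possibility with the mother AO and summing P(type AB): 1/2·1/2 + 1/2·1/4 = 3/8.
Similarly for Rh via the father's Rh distribution: P(Rh-) = 3/8.
Independent loci: 3/8 × 3/8 = 9/64.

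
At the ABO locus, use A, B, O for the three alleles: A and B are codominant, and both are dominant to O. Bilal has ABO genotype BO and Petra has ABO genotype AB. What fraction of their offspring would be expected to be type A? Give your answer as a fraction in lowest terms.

1/4

ABO cross BO × AB → offspring phenotypes: 1/4 A, 1/2 B, 1/4 AB.
So P(type A) = 1/4.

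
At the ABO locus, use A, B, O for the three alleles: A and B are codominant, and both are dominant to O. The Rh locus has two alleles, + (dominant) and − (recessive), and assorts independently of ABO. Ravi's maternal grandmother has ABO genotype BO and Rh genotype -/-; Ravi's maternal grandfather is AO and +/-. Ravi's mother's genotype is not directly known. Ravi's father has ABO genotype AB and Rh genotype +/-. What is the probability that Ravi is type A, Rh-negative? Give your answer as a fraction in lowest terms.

9/64

Ravi's mother's ABO genotype from BO × AO: 1/4 AB, 1/4 AO, 1/4 BO, 1/4 OO.
Crossing each possibility with the father AB and summing P(type A): 1/4·1/4 + 1/4·1/2 + 1/4·1/4 + 1/4·1/2 = 3/8.
Similarly for Rh via the mother's Rh distribution: P(Rh-) = 3/8.
Independent loci: 3/8 × 3/8 = 9/64.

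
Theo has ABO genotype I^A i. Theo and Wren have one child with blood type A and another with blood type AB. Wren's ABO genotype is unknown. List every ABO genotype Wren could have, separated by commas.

For each candidate genotype of Wren, check whether crossing it with I^A i can produce every observed child phenotype.
  I^A I^A → possible child types {A} ✗
  I^A I^B → possible child types {A, B, AB} ✓
  I^A i → possible child types {O, A} ✗
  I^B I^B → possible child types {B, AB} ✗
  I^B i → possible child types {O, A, B, AB} ✓
  i i → possible child types {O, A} ✗

I^A I^B, I^B i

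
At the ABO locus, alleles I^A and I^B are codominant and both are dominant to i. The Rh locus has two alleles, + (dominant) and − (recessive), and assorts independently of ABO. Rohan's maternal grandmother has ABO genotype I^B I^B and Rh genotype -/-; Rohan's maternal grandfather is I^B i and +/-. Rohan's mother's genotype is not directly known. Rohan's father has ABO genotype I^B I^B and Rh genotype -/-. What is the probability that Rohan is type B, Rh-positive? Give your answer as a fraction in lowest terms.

1/4

Rohan's mother's ABO genotype from I^B I^B × I^B i: 1/2 I^B I^B, 1/2 I^B i.
Crossing each possibility with the father I^B I^B and summing P(type B): 1/2·1 + 1/2·1 = 1.
Similarly for Rh via the mother's Rh distribution: P(Rh+) = 1/4.
Independent loci: 1 × 1/4 = 1/4.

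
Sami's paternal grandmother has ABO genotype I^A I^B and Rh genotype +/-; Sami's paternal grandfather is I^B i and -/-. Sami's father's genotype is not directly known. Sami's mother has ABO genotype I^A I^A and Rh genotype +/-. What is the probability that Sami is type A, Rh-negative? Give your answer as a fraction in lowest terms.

3/16

Sami's father's ABO genotype from I^A I^B × I^B i: 1/4 I^A I^B, 1/4 I^A i, 1/4 I^B I^B, 1/4 I^B i.
Crossing each possibility with the mother I^A I^A and summing P(type A): 1/4·1/2 + 1/4·1 + 1/4·0 + 1/4·1/2 = 1/2.
Similarly for Rh via the father's Rh distribution: P(Rh-) = 3/8.
Independent loci: 1/2 × 3/8 = 3/16.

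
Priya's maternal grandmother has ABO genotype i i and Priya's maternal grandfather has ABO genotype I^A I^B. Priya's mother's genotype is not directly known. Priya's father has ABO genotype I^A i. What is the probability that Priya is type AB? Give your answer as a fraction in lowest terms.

Priya's mother's ABO genotype from i i × I^A I^B: 1/2 I^A i, 1/2 I^B i.
Crossing each possibility with the father I^A i and summing P(type AB): 1/2·0 + 1/2·1/4 = 1/8.

1/8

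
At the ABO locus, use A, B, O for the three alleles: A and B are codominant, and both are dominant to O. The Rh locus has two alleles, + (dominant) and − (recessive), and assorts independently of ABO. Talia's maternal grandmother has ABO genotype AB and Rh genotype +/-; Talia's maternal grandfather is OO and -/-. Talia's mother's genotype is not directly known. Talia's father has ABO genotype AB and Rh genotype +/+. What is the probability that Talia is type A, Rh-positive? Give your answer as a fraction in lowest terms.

3/8

Talia's mother's ABO genotype from AB × OO: 1/2 AO, 1/2 BO.
Crossing each possibility with the father AB and summing P(type A): 1/2·1/2 + 1/2·1/4 = 3/8.
Similarly for Rh via the mother's Rh distribution: P(Rh+) = 1.
Independent loci: 3/8 × 1 = 3/8.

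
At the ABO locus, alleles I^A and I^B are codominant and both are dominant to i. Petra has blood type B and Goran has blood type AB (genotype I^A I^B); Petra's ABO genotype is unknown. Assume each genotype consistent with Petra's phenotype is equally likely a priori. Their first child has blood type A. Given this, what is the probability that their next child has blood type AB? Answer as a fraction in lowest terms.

1/4

Possible genotypes: Petra ∈ {I^B I^B, I^B i}; Goran ∈ {I^A I^B}.
Weight each parental genotype pair by prior × P(type-A child):
  I^B i × I^A I^B: posterior weight 1; P(next child type AB) = 1/4.
Weighted sum = 1/4.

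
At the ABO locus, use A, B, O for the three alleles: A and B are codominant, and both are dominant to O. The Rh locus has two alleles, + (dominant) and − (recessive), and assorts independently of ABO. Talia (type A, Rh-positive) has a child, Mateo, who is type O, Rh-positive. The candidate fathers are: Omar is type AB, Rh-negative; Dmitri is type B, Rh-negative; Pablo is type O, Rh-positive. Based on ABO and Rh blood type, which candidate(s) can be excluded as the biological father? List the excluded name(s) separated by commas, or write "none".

Omar

A candidate is excluded only if no genotype consistent with his phenotype could produce a type O, Rh-positive child with a type A, Rh-positive mother.
Omar (type AB, Rh-): no genotype consistent with that phenotype can produce a type-O Rh+ child with a type-A mother.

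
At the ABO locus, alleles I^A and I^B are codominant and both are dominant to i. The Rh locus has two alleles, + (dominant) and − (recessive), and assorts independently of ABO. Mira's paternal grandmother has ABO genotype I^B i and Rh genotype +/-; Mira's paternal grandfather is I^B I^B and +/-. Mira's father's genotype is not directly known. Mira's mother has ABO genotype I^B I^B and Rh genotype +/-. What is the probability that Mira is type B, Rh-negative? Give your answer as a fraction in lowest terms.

Mira's father's ABO genotype from I^B i × I^B I^B: 1/2 I^B I^B, 1/2 I^B i.
Crossing each possibility with the mother I^B I^B and summing P(type B): 1/2·1 + 1/2·1 = 1.
Similarly for Rh via the father's Rh distribution: P(Rh-) = 1/4.
Independent loci: 1 × 1/4 = 1/4.

1/4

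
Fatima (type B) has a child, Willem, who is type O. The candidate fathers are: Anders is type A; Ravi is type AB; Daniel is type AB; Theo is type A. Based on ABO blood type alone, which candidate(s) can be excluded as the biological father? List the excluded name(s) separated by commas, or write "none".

Ravi, Daniel

A candidate is excluded only if no genotype consistent with his phenotype could produce a type O child with a type B mother.
Ravi (type AB): no genotype consistent with that phenotype can produce a type-O child with a type-B mother.
Daniel (type AB): no genotype consistent with that phenotype can produce a type-O child with a type-B mother.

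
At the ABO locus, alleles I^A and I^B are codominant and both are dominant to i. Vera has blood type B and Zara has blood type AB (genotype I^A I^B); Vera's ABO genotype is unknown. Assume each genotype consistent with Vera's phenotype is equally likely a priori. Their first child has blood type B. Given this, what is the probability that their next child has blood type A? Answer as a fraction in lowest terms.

Possible genotypes: Vera ∈ {I^B I^B, I^B i}; Zara ∈ {I^A I^B}.
Weight each parental genotype pair by prior × P(type-B child):
  I^B I^B × I^A I^B: posterior weight 1/2; P(next child type A) = 0.
  I^B i × I^A I^B: posterior weight 1/2; P(next child type A) = 1/4.
Weighted sum = 1/8.

1/8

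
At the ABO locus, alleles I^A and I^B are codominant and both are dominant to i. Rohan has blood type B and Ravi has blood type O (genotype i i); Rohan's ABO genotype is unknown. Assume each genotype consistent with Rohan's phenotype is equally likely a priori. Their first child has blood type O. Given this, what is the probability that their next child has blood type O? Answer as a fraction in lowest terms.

1/2

Possible genotypes: Rohan ∈ {I^B I^B, I^B i}; Ravi ∈ {i i}.
Weight each parental genotype pair by prior × P(type-O child):
  I^B i × i i: posterior weight 1; P(next child type O) = 1/2.
Weighted sum = 1/2.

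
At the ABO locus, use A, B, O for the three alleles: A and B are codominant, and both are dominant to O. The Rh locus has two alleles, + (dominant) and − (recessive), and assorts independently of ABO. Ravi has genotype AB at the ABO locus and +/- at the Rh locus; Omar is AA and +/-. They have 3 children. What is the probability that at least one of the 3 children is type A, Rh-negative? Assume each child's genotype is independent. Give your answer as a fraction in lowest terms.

169/512

ABO cross AB × AA → 1/2 A, 1/2 AB.
Rh cross +/- × +/- → 3/4 Rh+, 1/4 Rh-; so P(type A, Rh-negative) = 1/2 × 1/4 = 1/8 per child.
P(none) = (7/8)^3 = 343/512; P(at least one) = 1 − 343/512 = 169/512.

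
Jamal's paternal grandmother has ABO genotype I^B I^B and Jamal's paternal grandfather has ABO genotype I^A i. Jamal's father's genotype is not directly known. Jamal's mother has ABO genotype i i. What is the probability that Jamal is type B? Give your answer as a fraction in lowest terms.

Jamal's father's ABO genotype from I^B I^B × I^A i: 1/2 I^A I^B, 1/2 I^B i.
Crossing each possibility with the mother i i and summing P(type B): 1/2·1/2 + 1/2·1/2 = 1/2.

1/2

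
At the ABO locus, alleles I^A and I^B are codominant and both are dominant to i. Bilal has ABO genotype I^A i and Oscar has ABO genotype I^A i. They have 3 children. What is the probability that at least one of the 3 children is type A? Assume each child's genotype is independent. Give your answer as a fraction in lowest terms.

ABO cross I^A i × I^A i → 1/4 O, 3/4 A.
So P(type A) = 3/4 per child.
P(none) = (1/4)^3 = 1/64; P(at least one) = 1 − 1/64 = 63/64.

63/64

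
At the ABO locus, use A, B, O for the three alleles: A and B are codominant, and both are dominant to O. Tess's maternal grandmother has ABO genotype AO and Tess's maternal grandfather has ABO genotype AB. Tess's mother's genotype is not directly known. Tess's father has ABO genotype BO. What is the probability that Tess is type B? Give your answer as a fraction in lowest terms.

Tess's mother's ABO genotype from AO × AB: 1/4 AA, 1/4 AB, 1/4 AO, 1/4 BO.
Crossing each possibility with the father BO and summing P(type B): 1/4·0 + 1/4·1/2 + 1/4·1/4 + 1/4·3/4 = 3/8.

3/8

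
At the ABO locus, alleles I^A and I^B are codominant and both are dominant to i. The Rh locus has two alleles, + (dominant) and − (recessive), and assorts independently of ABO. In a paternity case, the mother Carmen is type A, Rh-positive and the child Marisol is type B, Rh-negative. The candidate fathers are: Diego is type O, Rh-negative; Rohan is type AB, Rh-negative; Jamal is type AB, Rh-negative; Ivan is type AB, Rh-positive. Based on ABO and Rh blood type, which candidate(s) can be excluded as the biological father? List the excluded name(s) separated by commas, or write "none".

Diego

A candidate is excluded only if no genotype consistent with his phenotype could produce a type B, Rh-negative child with a type A, Rh-positive mother.
Diego (type O, Rh-): no genotype consistent with that phenotype can produce a type-B Rh- child with a type-A mother.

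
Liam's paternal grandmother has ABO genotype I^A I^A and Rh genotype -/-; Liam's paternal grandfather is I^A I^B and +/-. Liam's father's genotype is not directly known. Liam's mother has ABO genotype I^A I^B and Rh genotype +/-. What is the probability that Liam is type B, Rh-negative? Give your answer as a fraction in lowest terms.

3/64

Liam's father's ABO genotype from I^A I^A × I^A I^B: 1/2 I^A I^A, 1/2 I^A I^B.
Crossing each possibility with the mother I^A I^B and summing P(type B): 1/2·0 + 1/2·1/4 = 1/8.
Similarly for Rh via the father's Rh distribution: P(Rh-) = 3/8.
Independent loci: 1/8 × 3/8 = 3/64.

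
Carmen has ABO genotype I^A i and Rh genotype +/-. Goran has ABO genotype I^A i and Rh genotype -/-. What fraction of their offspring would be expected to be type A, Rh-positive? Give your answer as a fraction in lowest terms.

3/8

ABO cross I^A i × I^A i → offspring phenotypes: 1/4 O, 3/4 A.
Rh cross +/- × -/- → 1/2 Rh+, 1/2 Rh-.
Independent loci: P(type A, Rh-positive) = 3/4 × 1/2 = 3/8.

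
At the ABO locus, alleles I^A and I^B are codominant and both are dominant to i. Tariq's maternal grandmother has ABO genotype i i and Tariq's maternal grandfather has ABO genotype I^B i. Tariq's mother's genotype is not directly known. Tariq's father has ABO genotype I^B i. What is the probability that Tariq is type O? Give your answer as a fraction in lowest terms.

Tariq's mother's ABO genotype from i i × I^B i: 1/2 I^B i, 1/2 i i.
Crossing each possibility with the father I^B i and summing P(type O): 1/2·1/4 + 1/2·1/2 = 3/8.

3/8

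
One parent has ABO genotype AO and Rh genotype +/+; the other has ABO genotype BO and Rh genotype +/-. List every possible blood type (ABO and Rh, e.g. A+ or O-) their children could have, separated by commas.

Gametes from AO × BO give offspring ABO genotypes AB, AO, BO, OO, i.e. phenotypes O, A, B, AB.
Rh cross +/+ × +/- → phenotypes Rh+.
Combining independently: O+, A+, B+, AB+.

O+, A+, B+, AB+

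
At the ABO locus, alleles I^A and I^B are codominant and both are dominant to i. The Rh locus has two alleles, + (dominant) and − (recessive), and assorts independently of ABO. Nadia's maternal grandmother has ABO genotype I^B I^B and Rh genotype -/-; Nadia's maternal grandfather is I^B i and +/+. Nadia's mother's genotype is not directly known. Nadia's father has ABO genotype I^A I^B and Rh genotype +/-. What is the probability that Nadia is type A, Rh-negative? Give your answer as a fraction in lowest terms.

Nadia's mother's ABO genotype from I^B I^B × I^B i: 1/2 I^B I^B, 1/2 I^B i.
Crossing each possibility with the father I^A I^B and summing P(type A): 1/2·0 + 1/2·1/4 = 1/8.
Similarly for Rh via the mother's Rh distribution: P(Rh-) = 1/4.
Independent loci: 1/8 × 1/4 = 1/32.

1/32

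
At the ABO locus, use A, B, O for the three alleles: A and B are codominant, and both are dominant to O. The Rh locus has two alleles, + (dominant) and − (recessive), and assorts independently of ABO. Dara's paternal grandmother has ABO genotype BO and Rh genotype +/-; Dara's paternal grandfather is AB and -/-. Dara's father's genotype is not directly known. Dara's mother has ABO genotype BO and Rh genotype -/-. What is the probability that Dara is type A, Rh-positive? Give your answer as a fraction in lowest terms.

1/32

Dara's father's ABO genotype from BO × AB: 1/4 AB, 1/4 AO, 1/4 BB, 1/4 BO.
Crossing each possibility with the mother BO and summing P(type A): 1/4·1/4 + 1/4·1/4 + 1/4·0 + 1/4·0 = 1/8.
Similarly for Rh via the father's Rh distribution: P(Rh+) = 1/4.
Independent loci: 1/8 × 1/4 = 1/32.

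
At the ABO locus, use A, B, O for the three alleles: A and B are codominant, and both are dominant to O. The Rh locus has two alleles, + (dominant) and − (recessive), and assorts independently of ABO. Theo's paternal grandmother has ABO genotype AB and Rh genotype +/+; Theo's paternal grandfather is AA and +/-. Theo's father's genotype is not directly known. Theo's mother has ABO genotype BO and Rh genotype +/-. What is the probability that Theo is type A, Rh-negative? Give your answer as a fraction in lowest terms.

Theo's father's ABO genotype from AB × AA: 1/2 AA, 1/2 AB.
Crossing each possibility with the mother BO and summing P(type A): 1/2·1/2 + 1/2·1/4 = 3/8.
Similarly for Rh via the father's Rh distribution: P(Rh-) = 1/8.
Independent loci: 3/8 × 1/8 = 3/64.

3/64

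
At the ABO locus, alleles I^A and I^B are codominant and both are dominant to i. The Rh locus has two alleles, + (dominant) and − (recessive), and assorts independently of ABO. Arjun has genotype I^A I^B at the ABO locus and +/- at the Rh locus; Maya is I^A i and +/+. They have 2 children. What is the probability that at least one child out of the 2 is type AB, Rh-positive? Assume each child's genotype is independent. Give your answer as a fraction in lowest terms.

ABO cross I^A I^B × I^A i → 1/2 A, 1/4 B, 1/4 AB.
Rh cross +/- × +/+ → 1 Rh+; so P(type AB, Rh-positive) = 1/4 × 1 = 1/4 per child.
P(none) = (3/4)^2 = 9/16; P(at least one) = 1 − 9/16 = 7/16.

7/16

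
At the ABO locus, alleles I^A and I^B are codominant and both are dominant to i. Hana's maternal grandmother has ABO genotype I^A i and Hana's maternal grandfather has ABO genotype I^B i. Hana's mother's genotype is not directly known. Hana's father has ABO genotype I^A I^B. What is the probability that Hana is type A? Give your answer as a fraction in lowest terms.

Hana's mother's ABO genotype from I^A i × I^B i: 1/4 I^A I^B, 1/4 I^A i, 1/4 I^B i, 1/4 i i.
Crossing each possibility with the father I^A I^B and summing P(type A): 1/4·1/4 + 1/4·1/2 + 1/4·1/4 + 1/4·1/2 = 3/8.

3/8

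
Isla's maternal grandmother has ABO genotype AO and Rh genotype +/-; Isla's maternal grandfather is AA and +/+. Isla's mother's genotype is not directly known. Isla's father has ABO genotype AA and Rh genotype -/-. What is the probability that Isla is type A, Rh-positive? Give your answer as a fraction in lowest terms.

3/4

Isla's mother's ABO genotype from AO × AA: 1/2 AA, 1/2 AO.
Crossing each possibility with the father AA and summing P(type A): 1/2·1 + 1/2·1 = 1.
Similarly for Rh via the mother's Rh distribution: P(Rh+) = 3/4.
Independent loci: 1 × 3/4 = 3/4.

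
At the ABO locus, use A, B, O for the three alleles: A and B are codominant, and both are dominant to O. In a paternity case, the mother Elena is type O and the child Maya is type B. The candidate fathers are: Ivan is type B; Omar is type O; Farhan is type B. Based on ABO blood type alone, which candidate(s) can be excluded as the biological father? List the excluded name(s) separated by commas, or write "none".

A candidate is excluded only if no genotype consistent with his phenotype could produce a type B child with a type O mother.
Omar (type O): no genotype consistent with that phenotype can produce a type-B child with a type-O mother.

Omar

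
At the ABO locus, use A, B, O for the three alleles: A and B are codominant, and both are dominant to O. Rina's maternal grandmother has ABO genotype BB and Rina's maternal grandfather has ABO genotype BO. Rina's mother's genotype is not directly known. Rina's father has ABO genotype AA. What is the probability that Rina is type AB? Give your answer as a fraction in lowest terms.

Rina's mother's ABO genotype from BB × BO: 1/2 BB, 1/2 BO.
Crossing each possibility with the father AA and summing P(type AB): 1/2·1 + 1/2·1/2 = 3/4.

3/4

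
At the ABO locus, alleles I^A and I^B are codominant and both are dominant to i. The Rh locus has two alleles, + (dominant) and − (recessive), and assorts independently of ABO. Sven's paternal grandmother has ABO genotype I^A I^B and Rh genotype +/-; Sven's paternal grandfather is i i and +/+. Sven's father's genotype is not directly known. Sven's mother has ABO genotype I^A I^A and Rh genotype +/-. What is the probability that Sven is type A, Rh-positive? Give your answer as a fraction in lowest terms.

21/32

Sven's father's ABO genotype from I^A I^B × i i: 1/2 I^A i, 1/2 I^B i.
Crossing each possibility with the mother I^A I^A and summing P(type A): 1/2·1 + 1/2·1/2 = 3/4.
Similarly for Rh via the father's Rh distribution: P(Rh+) = 7/8.
Independent loci: 3/4 × 7/8 = 21/32.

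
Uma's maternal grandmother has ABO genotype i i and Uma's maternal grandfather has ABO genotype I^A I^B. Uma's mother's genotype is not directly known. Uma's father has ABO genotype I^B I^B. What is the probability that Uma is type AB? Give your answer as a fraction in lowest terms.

1/4

Uma's mother's ABO genotype from i i × I^A I^B: 1/2 I^A i, 1/2 I^B i.
Crossing each possibility with the father I^B I^B and summing P(type AB): 1/2·1/2 + 1/2·0 = 1/4.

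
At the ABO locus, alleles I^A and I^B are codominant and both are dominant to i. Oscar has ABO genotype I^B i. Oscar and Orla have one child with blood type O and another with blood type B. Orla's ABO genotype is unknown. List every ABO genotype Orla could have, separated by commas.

I^A i, I^B i, i i

For each candidate genotype of Orla, check whether crossing it with I^B i can produce every observed child phenotype.
  I^A I^A → possible child types {A, AB} ✗
  I^A I^B → possible child types {A, B, AB} ✗
  I^A i → possible child types {O, A, B, AB} ✓
  I^B I^B → possible child types {B} ✗
  I^B i → possible child types {O, B} ✓
  i i → possible child types {O, B} ✓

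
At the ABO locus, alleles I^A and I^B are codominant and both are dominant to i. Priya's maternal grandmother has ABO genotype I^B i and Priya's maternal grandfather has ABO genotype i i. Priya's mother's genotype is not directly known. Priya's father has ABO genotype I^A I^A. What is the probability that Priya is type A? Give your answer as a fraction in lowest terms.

Priya's mother's ABO genotype from I^B i × i i: 1/2 I^B i, 1/2 i i.
Crossing each possibility with the father I^A I^A and summing P(type A): 1/2·1/2 + 1/2·1 = 3/4.

3/4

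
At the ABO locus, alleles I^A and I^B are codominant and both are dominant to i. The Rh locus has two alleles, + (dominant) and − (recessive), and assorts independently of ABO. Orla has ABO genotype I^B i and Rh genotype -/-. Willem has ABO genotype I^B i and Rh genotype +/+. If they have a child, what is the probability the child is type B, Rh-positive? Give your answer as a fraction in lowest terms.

3/4

ABO cross I^B i × I^B i → offspring phenotypes: 1/4 O, 3/4 B.
Rh cross -/- × +/+ → 1 Rh+.
Independent loci: P(type B, Rh-positive) = 3/4 × 1 = 3/4.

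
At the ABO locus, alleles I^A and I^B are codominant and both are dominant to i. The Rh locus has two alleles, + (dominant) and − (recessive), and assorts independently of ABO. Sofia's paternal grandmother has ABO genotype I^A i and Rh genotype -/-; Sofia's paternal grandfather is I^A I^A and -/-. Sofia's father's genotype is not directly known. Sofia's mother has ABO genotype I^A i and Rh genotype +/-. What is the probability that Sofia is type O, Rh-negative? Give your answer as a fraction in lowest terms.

Sofia's father's ABO genotype from I^A i × I^A I^A: 1/2 I^A I^A, 1/2 I^A i.
Crossing each possibility with the mother I^A i and summing P(type O): 1/2·0 + 1/2·1/4 = 1/8.
Similarly for Rh via the father's Rh distribution: P(Rh-) = 1/2.
Independent loci: 1/8 × 1/2 = 1/16.

1/16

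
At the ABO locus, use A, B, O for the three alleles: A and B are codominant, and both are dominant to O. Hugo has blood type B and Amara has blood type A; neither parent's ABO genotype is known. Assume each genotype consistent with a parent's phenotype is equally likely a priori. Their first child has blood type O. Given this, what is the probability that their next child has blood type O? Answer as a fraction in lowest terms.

1/4

Possible genotypes: Hugo ∈ {BB, BO}; Amara ∈ {AA, AO}.
Weight each parental genotype pair by prior × P(type-O child):
  BO × AO: posterior weight 1; P(next child type O) = 1/4.
Weighted sum = 1/4.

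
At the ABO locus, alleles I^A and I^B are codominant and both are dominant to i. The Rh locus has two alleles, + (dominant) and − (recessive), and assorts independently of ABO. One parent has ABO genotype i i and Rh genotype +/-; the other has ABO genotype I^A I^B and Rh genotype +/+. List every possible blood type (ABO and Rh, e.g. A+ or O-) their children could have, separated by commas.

A+, B+

Gametes from i i × I^A I^B give offspring ABO genotypes I^A i, I^B i, i.e. phenotypes A, B.
Rh cross +/- × +/+ → phenotypes Rh+.
Combining independently: A+, B+.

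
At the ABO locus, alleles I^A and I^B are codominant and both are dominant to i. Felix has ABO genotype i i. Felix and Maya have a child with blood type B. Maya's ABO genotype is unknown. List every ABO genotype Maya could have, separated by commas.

I^A I^B, I^B I^B, I^B i

For each candidate genotype of Maya, check whether crossing it with i i can produce every observed child phenotype.
  I^A I^A → possible child types {A} ✗
  I^A I^B → possible child types {A, B} ✓
  I^A i → possible child types {O, A} ✗
  I^B I^B → possible child types {B} ✓
  I^B i → possible child types {O, B} ✓
  i i → possible child types {O} ✗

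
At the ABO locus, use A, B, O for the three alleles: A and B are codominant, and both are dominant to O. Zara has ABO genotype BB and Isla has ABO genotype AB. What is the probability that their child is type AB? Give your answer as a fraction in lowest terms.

ABO cross BB × AB → offspring phenotypes: 1/2 B, 1/2 AB.
So P(type AB) = 1/2.

1/2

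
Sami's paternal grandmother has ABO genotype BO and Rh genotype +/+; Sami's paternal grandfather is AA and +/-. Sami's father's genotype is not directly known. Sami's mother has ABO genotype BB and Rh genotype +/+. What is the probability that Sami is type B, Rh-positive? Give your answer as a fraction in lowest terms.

Sami's father's ABO genotype from BO × AA: 1/2 AB, 1/2 AO.
Crossing each possibility with the mother BB and summing P(type B): 1/2·1/2 + 1/2·1/2 = 1/2.
Similarly for Rh via the father's Rh distribution: P(Rh+) = 1.
Independent loci: 1/2 × 1 = 1/2.

1/2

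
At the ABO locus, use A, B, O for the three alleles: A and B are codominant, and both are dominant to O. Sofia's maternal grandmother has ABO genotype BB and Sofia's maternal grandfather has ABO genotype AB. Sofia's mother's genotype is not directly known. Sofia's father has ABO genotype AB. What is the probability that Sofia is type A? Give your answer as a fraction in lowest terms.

Sofia's mother's ABO genotype from BB × AB: 1/2 AB, 1/2 BB.
Crossing each possibility with the father AB and summing P(type A): 1/2·1/4 + 1/2·0 = 1/8.

1/8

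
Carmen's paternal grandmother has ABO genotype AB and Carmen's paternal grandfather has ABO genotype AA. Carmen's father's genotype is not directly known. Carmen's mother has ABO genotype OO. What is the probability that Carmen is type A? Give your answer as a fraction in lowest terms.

Carmen's father's ABO genotype from AB × AA: 1/2 AA, 1/2 AB.
Crossing each possibility with the mother OO and summing P(type A): 1/2·1 + 1/2·1/2 = 3/4.

3/4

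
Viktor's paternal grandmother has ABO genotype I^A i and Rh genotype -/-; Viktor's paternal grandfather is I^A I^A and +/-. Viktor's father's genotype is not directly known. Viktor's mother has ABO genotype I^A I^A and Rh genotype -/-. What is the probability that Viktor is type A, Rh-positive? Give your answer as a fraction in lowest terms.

1/4

Viktor's father's ABO genotype from I^A i × I^A I^A: 1/2 I^A I^A, 1/2 I^A i.
Crossing each possibility with the mother I^A I^A and summing P(type A): 1/2·1 + 1/2·1 = 1.
Similarly for Rh via the father's Rh distribution: P(Rh+) = 1/4.
Independent loci: 1 × 1/4 = 1/4.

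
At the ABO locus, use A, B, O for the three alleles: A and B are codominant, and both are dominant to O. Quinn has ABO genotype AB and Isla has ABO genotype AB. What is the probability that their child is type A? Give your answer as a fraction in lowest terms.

1/4

ABO cross AB × AB → offspring phenotypes: 1/4 A, 1/4 B, 1/2 AB.
So P(type A) = 1/4.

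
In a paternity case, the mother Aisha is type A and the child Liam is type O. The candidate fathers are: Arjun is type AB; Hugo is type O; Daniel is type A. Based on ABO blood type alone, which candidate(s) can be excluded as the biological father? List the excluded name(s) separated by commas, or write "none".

A candidate is excluded only if no genotype consistent with his phenotype could produce a type O child with a type A mother.
Arjun (type AB): no genotype consistent with that phenotype can produce a type-O child with a type-A mother.

Arjun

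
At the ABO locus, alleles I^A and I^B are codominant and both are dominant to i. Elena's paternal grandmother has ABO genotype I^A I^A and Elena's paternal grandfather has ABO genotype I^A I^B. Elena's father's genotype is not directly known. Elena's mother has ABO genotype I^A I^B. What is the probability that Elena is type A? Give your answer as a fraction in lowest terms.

Elena's father's ABO genotype from I^A I^A × I^A I^B: 1/2 I^A I^A, 1/2 I^A I^B.
Crossing each possibility with the mother I^A I^B and summing P(type A): 1/2·1/2 + 1/2·1/4 = 3/8.

3/8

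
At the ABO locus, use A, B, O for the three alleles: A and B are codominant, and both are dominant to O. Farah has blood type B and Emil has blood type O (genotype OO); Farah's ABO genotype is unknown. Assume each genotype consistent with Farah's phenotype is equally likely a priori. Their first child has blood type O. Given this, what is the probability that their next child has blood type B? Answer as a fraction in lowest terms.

Possible genotypes: Farah ∈ {BB, BO}; Emil ∈ {OO}.
Weight each parental genotype pair by prior × P(type-O child):
  BO × OO: posterior weight 1; P(next child type B) = 1/2.
Weighted sum = 1/2.

1/2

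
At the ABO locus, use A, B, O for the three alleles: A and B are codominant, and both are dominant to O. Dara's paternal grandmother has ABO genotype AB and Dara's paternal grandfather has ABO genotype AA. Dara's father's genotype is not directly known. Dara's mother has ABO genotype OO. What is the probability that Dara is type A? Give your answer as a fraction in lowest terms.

Dara's father's ABO genotype from AB × AA: 1/2 AA, 1/2 AB.
Crossing each possibility with the mother OO and summing P(type A): 1/2·1 + 1/2·1/2 = 3/4.

3/4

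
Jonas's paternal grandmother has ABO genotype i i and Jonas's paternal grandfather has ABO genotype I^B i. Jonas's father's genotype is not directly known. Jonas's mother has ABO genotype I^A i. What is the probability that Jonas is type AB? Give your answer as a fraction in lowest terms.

Jonas's father's ABO genotype from i i × I^B i: 1/2 I^B i, 1/2 i i.
Crossing each possibility with the mother I^A i and summing P(type AB): 1/2·1/4 + 1/2·0 = 1/8.

1/8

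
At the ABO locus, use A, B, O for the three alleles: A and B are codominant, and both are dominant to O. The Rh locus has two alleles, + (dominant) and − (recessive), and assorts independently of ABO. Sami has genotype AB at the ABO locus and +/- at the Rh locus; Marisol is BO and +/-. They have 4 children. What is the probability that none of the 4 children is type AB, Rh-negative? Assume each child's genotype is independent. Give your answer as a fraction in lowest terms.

50625/65536

ABO cross AB × BO → 1/4 A, 1/2 B, 1/4 AB.
Rh cross +/- × +/- → 3/4 Rh+, 1/4 Rh-; so P(type AB, Rh-negative) = 1/4 × 1/4 = 1/16 per child.
P(not type AB, Rh-negative) = 15/16 for one child; (15/16)^4 = 50625/65536.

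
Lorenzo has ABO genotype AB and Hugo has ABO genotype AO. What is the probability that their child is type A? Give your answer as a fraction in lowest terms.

ABO cross AB × AO → offspring phenotypes: 1/2 A, 1/4 B, 1/4 AB.
So P(type A) = 1/2.

1/2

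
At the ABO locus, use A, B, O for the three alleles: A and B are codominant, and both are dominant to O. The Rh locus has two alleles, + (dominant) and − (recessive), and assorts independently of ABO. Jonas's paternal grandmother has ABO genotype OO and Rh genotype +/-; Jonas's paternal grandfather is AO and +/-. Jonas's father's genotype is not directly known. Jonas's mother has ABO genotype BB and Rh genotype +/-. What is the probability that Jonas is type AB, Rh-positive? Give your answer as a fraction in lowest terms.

Jonas's father's ABO genotype from OO × AO: 1/2 AO, 1/2 OO.
Crossing each possibility with the mother BB and summing P(type AB): 1/2·1/2 + 1/2·0 = 1/4.
Similarly for Rh via the father's Rh distribution: P(Rh+) = 3/4.
Independent loci: 1/4 × 3/4 = 3/16.

3/16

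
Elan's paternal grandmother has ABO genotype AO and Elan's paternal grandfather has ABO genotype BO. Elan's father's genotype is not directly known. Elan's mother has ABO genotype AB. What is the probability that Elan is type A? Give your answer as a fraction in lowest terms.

3/8

Elan's father's ABO genotype from AO × BO: 1/4 AB, 1/4 AO, 1/4 BO, 1/4 OO.
Crossing each possibility with the mother AB and summing P(type A): 1/4·1/4 + 1/4·1/2 + 1/4·1/4 + 1/4·1/2 = 3/8.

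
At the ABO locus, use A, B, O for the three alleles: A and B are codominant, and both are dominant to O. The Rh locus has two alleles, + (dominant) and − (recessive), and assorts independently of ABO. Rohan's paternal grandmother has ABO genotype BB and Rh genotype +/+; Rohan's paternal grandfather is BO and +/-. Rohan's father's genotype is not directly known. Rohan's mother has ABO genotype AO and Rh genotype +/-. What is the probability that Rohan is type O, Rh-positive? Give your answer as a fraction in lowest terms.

7/64

Rohan's father's ABO genotype from BB × BO: 1/2 BB, 1/2 BO.
Crossing each possibility with the mother AO and summing P(type O): 1/2·0 + 1/2·1/4 = 1/8.
Similarly for Rh via the father's Rh distribution: P(Rh+) = 7/8.
Independent loci: 1/8 × 7/8 = 7/64.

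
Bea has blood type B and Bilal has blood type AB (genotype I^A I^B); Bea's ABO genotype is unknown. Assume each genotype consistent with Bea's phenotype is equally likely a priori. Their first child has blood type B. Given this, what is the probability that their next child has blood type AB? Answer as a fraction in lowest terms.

3/8

Possible genotypes: Bea ∈ {I^B I^B, I^B i}; Bilal ∈ {I^A I^B}.
Weight each parental genotype pair by prior × P(type-B child):
  I^B I^B × I^A I^B: posterior weight 1/2; P(next child type AB) = 1/2.
  I^B i × I^A I^B: posterior weight 1/2; P(next child type AB) = 1/4.
Weighted sum = 3/8.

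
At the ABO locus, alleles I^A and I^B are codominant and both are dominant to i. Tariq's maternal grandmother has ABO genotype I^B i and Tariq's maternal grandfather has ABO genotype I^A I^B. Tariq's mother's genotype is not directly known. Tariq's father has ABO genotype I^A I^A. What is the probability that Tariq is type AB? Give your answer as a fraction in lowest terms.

1/2

Tariq's mother's ABO genotype from I^B i × I^A I^B: 1/4 I^A I^B, 1/4 I^A i, 1/4 I^B I^B, 1/4 I^B i.
Crossing each possibility with the father I^A I^A and summing P(type AB): 1/4·1/2 + 1/4·0 + 1/4·1 + 1/4·1/2 = 1/2.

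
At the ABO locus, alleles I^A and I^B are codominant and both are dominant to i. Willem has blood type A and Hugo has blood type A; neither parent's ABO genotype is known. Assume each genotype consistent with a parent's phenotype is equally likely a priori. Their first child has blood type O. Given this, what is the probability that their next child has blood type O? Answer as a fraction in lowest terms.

1/4

Possible genotypes: Willem ∈ {I^A I^A, I^A i}; Hugo ∈ {I^A I^A, I^A i}.
Weight each parental genotype pair by prior × P(type-O child):
  I^A i × I^A i: posterior weight 1; P(next child type O) = 1/4.
Weighted sum = 1/4.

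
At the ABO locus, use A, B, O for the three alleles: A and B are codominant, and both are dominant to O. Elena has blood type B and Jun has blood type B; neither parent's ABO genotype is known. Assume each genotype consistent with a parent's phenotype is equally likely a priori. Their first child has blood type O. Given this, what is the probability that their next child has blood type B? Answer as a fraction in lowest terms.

Possible genotypes: Elena ∈ {BB, BO}; Jun ∈ {BB, BO}.
Weight each parental genotype pair by prior × P(type-O child):
  BO × BO: posterior weight 1; P(next child type B) = 3/4.
Weighted sum = 3/4.

3/4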